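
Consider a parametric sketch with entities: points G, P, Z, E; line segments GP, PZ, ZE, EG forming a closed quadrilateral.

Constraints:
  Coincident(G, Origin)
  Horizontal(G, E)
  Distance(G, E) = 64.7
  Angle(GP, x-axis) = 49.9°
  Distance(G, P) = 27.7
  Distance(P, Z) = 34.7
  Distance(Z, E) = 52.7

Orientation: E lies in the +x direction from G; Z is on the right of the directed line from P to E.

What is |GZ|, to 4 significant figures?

19.07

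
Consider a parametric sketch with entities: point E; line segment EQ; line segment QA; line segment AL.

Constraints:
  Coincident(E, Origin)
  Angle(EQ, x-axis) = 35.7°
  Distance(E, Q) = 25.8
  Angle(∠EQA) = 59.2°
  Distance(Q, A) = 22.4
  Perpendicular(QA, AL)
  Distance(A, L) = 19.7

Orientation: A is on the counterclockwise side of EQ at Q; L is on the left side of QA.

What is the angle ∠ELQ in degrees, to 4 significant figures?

56.32°

E is at the origin; EQ runs at 35.7° with length 25.8, so Q = 25.8·(cos 35.7°, sin 35.7°) = (20.95, 15.06). ∠EQA = 59.2°, so QA runs at 35.7° + (180° − 59.2°) = 156.5° from the x-axis; with |QA| = 22.4, A = Q + 22.4·(cos 156.5°, sin 156.5°) = (0.4096, 23.99). The perpendicularity gives AL at right angles to QA; with |AL| = 19.7 on the left of QA, L = A + 19.7·(-0.3987, -0.9171) = (-7.446, 5.921). Then cos ∠ELQ = LE·LQ / (|LE||LQ|), giving 56.32°.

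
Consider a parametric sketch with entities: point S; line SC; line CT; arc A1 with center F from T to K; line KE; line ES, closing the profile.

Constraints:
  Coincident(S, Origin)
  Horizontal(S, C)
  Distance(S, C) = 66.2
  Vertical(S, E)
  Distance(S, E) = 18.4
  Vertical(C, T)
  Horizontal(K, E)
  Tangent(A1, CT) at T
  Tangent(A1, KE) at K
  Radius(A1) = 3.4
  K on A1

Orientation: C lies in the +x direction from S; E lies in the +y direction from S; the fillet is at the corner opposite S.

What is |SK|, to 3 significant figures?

65.4

The virtual corner opposite S is at (66.2, 18.4). The tangent condition forces FT to be normal to CT and the tangent condition forces FK to be normal to KE, with radius 3.4, so the center F sits 3.4 in from both sides at F = (62.8, 15.0). That places the tangent points at T = (66.2, 15.0) on CT and K = (62.8, 18.4) on KE. Then |SK| = |K − S| = 65.4.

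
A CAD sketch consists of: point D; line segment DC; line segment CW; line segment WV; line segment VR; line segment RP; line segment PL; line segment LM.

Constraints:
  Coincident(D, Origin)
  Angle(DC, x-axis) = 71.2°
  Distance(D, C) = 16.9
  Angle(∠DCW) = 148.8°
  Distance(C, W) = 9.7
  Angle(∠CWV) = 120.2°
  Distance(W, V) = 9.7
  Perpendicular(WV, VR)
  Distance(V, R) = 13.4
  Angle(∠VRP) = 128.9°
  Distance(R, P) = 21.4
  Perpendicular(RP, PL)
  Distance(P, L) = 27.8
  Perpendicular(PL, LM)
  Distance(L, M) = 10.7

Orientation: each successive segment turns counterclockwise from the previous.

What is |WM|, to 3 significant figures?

16.2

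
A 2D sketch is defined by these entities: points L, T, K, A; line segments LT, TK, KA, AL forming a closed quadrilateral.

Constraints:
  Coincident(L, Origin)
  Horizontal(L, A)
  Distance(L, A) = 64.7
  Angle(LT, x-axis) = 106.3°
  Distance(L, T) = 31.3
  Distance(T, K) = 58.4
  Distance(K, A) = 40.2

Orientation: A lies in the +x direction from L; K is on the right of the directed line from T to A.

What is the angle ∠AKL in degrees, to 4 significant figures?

127.7°

L is at the origin; L and A share the same y with |LA| = 64.7 and A in +x, so A = (64.7, 0). LT runs at 106.3° with |LT| = 31.3, so T = (-8.785, 30.04). K is determined by |TK| = 58.4 and |KA| = 40.2 together: it lies at the intersection of circle(T, 58.4) and circle(A, 40.2). With |TA| = 79.39, the foot of the radical line on TA is 51.00 from T and the perpendicular offset is √(58.4² − 51.00²) = 28.46. Taking the right-of-TA solution: K = (27.65, -15.60).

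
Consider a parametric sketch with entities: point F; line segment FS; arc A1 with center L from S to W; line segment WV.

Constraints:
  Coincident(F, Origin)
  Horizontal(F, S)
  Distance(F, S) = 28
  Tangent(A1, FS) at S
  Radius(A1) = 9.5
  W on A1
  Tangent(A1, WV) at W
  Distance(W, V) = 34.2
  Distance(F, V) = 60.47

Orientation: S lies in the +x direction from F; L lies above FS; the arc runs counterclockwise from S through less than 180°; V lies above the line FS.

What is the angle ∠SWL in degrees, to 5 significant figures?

51.116°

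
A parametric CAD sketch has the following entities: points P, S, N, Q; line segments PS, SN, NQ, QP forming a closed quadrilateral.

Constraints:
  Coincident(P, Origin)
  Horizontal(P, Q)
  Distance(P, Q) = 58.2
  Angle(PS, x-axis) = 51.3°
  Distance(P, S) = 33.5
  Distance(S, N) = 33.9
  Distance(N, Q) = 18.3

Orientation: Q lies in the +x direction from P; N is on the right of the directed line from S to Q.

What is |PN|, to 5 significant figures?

40.043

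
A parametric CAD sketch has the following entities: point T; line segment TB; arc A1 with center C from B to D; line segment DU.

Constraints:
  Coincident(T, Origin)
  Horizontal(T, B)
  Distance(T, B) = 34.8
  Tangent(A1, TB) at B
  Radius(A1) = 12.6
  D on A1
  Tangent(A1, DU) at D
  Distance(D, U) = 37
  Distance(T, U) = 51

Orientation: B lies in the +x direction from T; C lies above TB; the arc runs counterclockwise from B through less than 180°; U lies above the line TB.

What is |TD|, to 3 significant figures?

48.7

Checks: |TB| = 34.80 ✓; |CD| = 12.60 ✓; ∠(CD, DU) = 90.00° ✓; |DU| = 37.00 ✓; |TU| = 51.00 ✓.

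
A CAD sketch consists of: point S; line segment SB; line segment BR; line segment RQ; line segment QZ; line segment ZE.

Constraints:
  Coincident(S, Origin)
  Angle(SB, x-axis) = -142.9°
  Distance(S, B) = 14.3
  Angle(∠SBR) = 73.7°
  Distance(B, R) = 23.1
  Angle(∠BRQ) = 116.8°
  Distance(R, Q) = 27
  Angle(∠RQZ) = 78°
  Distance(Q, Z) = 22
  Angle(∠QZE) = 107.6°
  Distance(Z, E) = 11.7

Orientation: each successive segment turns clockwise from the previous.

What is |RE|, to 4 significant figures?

25.10

∠RQZ = 78.0° gives QZ at -54.40° from the x-axis; with |QZ| = 22.0, Z = (11.40, 15.02). ∠QZE = 107.6° gives ZE at -126.8° from the x-axis; with |ZE| = 11.7, E = (4.396, 5.650). Then |RE| = |E − R| = 25.10.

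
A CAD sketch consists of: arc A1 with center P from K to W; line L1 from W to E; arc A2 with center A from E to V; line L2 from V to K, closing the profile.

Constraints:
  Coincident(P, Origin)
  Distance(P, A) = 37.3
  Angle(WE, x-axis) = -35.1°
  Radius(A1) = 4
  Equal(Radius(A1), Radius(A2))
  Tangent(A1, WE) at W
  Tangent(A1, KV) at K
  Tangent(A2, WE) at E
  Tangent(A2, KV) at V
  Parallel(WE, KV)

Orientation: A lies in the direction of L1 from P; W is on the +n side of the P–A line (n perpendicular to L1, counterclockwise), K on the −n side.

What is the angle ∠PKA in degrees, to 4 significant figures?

83.88°

P is at the origin and A lies 37.3 along u from P, so A = 37.3·u = (30.52, -21.45). Tangency of A1 to both parallel lines with radius 4.0 puts W and K at P ± 4.0·n: W = (2.300, 3.273), K = (-2.300, -3.273). Then cos ∠PKA = KP·KA / (|KP||KA|), giving 83.88°.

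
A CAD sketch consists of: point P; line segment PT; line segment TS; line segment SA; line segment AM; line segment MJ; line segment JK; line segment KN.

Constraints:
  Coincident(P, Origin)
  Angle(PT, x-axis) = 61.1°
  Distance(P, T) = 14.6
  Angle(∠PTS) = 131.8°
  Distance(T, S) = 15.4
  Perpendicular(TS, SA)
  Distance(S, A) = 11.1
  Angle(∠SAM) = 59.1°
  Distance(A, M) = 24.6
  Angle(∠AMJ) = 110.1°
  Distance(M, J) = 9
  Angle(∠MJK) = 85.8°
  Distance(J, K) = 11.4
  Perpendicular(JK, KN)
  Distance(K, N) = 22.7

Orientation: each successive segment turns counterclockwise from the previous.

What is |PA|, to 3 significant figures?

25.1

∠PTS = 131.8° gives TS at 109° from the x-axis; with |TS| = 15.4, S = (1.97, 27.3). The perpendicularity gives SA at right angles to TS, so SA runs at -161°; with |SA| = 11.1, A = (-8.51, 23.6). Then |PA| = |A − P| = 25.1.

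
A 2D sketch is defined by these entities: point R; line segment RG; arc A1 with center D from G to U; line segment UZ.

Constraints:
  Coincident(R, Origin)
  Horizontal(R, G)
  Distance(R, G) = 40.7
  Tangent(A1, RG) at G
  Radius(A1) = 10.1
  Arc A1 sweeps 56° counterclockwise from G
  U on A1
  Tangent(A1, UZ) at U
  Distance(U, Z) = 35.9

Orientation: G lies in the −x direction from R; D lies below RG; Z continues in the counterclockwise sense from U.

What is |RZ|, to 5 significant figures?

77.150

On A1, G sits at bearing 90° from D; a 56° counterclockwise sweep puts U at bearing 146°, so U = D + 10.1·(cos 146°, sin 146°) = (-49.073, -4.4522). The tangent condition forces DU to be normal to UZ, so UZ runs along (−sin 146°, cos 146°); with |UZ| = 35.9, Z = (-69.148, -34.215). Then |RZ| = |Z − R| = 77.150.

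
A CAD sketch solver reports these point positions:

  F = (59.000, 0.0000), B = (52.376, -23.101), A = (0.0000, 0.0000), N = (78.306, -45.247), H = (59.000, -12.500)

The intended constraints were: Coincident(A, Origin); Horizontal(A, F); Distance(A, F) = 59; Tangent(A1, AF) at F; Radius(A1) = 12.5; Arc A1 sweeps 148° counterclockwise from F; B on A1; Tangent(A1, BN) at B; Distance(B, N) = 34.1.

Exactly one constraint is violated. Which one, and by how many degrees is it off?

Tangent(A1, BN) at B — off by 8.50°.

A = (0.00, 0.00) ✓; A.y = 0.00, F.y = 0.00 ✓; |AF| = 59.00 ✓; ∠(HF, FA) = 90.00° ✓; |HF| = 12.50 ✓; bearing(H→B) − bearing(H→F) = 148.0° ✓; |HB| = 12.50 ✓; ∠(HB, BN) = 98.50° ✗; |BN| = 34.10 ✓.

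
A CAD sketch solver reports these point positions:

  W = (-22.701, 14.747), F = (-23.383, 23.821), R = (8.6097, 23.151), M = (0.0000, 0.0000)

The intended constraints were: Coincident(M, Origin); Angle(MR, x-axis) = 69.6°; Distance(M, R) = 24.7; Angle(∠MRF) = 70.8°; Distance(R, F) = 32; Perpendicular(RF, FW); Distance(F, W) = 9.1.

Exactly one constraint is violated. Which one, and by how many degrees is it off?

Perpendicular(RF, FW) — off by 5.50°.

M = (0.00, 0.00) ✓; MR at 69.60° ✓; |MR| = 24.70 ✓; ∠MRF = 70.80° ✓; |RF| = 32.00 ✓; ∠(RF, FW) = 95.50° ✗; |FW| = 9.100 ✓.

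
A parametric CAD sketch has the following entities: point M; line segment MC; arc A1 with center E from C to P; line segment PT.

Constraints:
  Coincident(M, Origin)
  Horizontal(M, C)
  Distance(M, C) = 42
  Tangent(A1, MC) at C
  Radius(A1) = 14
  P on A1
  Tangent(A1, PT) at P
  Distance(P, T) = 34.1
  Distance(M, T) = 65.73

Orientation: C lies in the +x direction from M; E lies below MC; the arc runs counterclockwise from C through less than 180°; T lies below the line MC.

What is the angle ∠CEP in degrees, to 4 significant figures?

111.8°

Checks: ∠(EC, CM) = 90.00° ✓; |EP| = 14.00 ✓; ∠(EP, PT) = 90.00° ✓; |PT| = 34.10 ✓; |MT| = 65.73 ✓.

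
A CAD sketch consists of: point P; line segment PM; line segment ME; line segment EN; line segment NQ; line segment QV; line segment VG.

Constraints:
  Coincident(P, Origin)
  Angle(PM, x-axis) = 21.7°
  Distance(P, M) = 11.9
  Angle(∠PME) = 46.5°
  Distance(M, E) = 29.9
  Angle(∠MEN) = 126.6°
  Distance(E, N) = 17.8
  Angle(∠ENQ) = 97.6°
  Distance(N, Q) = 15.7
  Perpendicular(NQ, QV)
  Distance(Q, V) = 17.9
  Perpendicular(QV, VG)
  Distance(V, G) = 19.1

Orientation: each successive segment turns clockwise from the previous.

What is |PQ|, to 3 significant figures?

26.8

P is at the origin; PM runs at 21.7° with length 11.9, so M = (11.1, 4.40). ∠PME = 46.5° gives ME at -112° from the x-axis; with |ME| = 29.9, E = (-0.0472, -23.4). ∠MEN = 126.6° gives EN at -165° from the x-axis; with |EN| = 17.8, N = (-17.3, -27.9). ∠ENQ = 97.6° gives NQ at 112° from the x-axis; with |NQ| = 15.7, Q = (-23.2, -13.4). Then |PQ| = |Q − P| = 26.8.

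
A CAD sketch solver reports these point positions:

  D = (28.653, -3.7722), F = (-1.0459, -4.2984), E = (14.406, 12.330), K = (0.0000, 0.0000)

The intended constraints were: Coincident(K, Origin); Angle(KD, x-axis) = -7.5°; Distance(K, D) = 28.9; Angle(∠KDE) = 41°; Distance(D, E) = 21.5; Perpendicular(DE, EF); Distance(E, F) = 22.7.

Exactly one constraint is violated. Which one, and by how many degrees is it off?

Perpendicular(DE, EF) — off by 5.60°.

K = (0.00, 0.00) ✓; KD at -7.500° ✓; |KD| = 28.90 ✓; ∠KDE = 41.00° ✓; |DE| = 21.50 ✓; ∠(DE, EF) = 95.60° ✗; |EF| = 22.70 ✓.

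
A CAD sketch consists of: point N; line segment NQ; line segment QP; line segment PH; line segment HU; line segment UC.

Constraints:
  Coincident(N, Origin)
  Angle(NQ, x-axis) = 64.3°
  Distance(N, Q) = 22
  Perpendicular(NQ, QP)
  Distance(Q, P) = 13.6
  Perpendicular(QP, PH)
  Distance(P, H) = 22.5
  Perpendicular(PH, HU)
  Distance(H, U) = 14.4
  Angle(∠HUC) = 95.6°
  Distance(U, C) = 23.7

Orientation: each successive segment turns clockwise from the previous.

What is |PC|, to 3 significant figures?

16.7

N is at the origin; NQ runs at 64.3° with length 22.0, so Q = (9.54, 19.8). The perpendicularity gives QP at right angles to NQ, so QP runs at -25.7°; with |QP| = 13.6, P = (21.8, 13.9). QP ⟂ PH, so PH runs at -116°; with |PH| = 22.5, H = (12.0, -6.35). PH is perpendicular to HU, so HU runs at 154°; with |HU| = 14.4, U = (-0.938, -0.104). ∠HUC = 95.6° gives UC at 69.9° from the x-axis; with |UC| = 23.7, C = (7.21, 22.2). Then |PC| = |C − P| = 16.7.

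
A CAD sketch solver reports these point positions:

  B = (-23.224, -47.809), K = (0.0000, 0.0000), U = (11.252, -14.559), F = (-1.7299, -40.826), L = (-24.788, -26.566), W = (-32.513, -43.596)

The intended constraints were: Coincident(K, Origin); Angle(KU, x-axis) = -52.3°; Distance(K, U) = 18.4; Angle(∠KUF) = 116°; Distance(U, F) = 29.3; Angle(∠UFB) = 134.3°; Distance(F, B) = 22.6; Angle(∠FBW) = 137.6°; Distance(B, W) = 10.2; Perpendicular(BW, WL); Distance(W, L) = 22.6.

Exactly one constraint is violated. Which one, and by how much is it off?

Distance(W, L) = 22.6 — off by 3.90.

K = (0.00, 0.00) ✓; KU at -52.30° ✓; |KU| = 18.40 ✓; ∠KUF = 116.0° ✓; |UF| = 29.30 ✓; ∠UFB = 134.3° ✓; |FB| = 22.60 ✓; ∠FBW = 137.6° ✓; |BW| = 10.20 ✓; ∠(BW, WL) = 90.00° ✓; |WL| = 18.70 ✗.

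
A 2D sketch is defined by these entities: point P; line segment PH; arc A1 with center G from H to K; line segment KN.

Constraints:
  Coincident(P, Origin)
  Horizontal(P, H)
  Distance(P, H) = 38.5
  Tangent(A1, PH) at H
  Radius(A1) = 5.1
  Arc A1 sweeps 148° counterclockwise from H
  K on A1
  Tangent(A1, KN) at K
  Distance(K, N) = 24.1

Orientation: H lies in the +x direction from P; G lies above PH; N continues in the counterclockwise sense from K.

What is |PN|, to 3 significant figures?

30.4

P is at the origin; PH is horizontal with |PH| = 38.5 and H on the +x side, so H = (38.5, 0.00). A1 meets PH tangentially, so GH is at right angles to PH, so G = H + (0, 5.1) = (38.5, 5.10). On A1, H sits at bearing -90° from G; a 148° counterclockwise sweep puts K at bearing 58°, so K = G + 5.1·(cos 58°, sin 58°) = (41.2, 9.43). The tangent condition forces GK to be normal to KN, so KN runs along (−sin 58°, cos 58°); with |KN| = 24.1, N = (20.8, 22.2). Then |PN| = |N − P| = 30.4.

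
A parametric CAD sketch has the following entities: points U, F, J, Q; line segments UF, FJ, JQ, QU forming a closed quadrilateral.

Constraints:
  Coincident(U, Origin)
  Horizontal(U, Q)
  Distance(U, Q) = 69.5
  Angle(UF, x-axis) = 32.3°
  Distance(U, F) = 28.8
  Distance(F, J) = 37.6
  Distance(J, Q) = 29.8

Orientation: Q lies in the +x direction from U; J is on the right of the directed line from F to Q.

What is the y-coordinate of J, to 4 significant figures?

-16.31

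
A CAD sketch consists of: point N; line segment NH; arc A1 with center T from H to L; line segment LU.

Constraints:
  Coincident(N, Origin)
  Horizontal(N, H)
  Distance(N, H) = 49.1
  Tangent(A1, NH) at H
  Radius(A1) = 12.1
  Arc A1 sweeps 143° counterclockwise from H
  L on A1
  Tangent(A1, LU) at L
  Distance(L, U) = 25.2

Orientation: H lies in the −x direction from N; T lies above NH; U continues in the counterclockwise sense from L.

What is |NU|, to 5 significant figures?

72.116

N is at the origin; N and H share the same y with |NH| = 49.1 and H on the −x side, so H = (-49.100, 0.0000). Since A1 is tangent to NH there, TH ⟂ NH, so T = H + (0, 12.1) = (-49.100, 12.100). On A1, H sits at bearing -90° from T; a 143° counterclockwise sweep puts L at bearing 53°, so L = T + 12.1·(cos 53°, sin 53°) = (-41.818, 21.763). Tangency of A1 to LU means the radius TL is perpendicular to LU, so LU runs along (−sin 53°, cos 53°); with |LU| = 25.2, U = (-61.944, 36.929). Then |NU| = |U − N| = 72.116.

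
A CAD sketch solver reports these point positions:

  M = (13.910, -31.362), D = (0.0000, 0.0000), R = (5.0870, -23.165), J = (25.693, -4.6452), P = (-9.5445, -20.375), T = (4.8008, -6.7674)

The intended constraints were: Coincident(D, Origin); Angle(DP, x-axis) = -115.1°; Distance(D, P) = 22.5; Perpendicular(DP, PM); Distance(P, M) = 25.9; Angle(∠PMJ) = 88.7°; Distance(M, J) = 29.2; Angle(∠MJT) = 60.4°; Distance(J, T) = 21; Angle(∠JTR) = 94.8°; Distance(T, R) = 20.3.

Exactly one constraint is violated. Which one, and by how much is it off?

Distance(T, R) = 20.3 — off by 3.90.

D = (0.00, 0.00) ✓; DP at -115.1° ✓; |DP| = 22.50 ✓; ∠(DP, PM) = 90.00° ✓; |PM| = 25.90 ✓; ∠PMJ = 88.70° ✓; |MJ| = 29.20 ✓; ∠MJT = 60.40° ✓; |JT| = 21.00 ✓; ∠JTR = 94.80° ✓; |TR| = 16.40 ✗.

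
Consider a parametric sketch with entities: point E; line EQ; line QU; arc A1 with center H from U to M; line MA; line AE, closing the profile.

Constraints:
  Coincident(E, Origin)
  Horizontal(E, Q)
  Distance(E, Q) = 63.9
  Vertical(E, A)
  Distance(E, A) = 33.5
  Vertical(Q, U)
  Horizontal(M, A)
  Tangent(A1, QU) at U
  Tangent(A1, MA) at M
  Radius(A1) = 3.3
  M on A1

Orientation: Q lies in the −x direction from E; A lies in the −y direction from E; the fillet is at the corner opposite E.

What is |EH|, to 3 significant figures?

67.7

EA is vertical with |EA| = 33.5 and A on the −y side, so A = (0.00, -33.5). The virtual corner opposite E is at (-63.9, -33.5). A1 meets QU tangentially, so HU is at right angles to QU and A1 meets MA tangentially, so HM is at right angles to MA, with radius 3.3, so the center H sits 3.3 in from both sides at H = (-60.6, -30.2). Then |EH| = |H − E| = 67.7.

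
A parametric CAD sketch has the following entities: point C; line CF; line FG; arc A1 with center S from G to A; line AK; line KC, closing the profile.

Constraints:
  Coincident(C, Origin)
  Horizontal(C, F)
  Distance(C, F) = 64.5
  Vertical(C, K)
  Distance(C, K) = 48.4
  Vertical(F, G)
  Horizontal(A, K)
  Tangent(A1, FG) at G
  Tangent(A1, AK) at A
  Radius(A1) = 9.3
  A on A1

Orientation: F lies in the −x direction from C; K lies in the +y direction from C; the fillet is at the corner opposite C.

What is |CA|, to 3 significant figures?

73.4

The virtual corner opposite C is at (-64.5, 48.4). The tangent condition forces SG to be normal to FG and tangency of A1 to AK means the radius SA is perpendicular to AK, with radius 9.3, so the center S sits 9.3 in from both sides at S = (-55.2, 39.1). That places the tangent points at G = (-64.5, 39.1) on FG and A = (-55.2, 48.4) on AK. Then |CA| = |A − C| = 73.4.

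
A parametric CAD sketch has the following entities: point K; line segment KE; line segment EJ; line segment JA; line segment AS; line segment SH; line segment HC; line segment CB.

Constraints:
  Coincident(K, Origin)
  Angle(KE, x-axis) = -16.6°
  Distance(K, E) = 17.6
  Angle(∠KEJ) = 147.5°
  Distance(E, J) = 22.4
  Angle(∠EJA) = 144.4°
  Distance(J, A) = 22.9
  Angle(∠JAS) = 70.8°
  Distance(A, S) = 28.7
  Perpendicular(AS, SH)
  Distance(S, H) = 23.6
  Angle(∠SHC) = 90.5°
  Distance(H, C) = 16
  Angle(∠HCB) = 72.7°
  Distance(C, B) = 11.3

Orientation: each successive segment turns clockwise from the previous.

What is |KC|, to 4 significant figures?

32.84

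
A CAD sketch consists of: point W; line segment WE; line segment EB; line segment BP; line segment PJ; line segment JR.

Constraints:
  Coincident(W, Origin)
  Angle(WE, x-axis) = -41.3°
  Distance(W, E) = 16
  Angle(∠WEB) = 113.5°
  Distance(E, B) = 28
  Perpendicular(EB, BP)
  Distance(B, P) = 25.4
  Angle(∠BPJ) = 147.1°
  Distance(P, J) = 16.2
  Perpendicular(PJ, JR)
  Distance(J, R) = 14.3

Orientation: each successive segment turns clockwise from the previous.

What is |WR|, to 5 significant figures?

21.413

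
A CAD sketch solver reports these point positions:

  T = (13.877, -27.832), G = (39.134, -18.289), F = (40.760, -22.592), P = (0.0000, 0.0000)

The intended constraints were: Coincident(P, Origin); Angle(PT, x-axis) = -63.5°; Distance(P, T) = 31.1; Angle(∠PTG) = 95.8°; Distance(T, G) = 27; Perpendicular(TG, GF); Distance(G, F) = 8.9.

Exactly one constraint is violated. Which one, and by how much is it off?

Distance(G, F) = 8.9 — off by 4.30.

P = (0.00, 0.00) ✓; PT at -63.50° ✓; |PT| = 31.10 ✓; ∠PTG = 95.80° ✓; |TG| = 27.00 ✓; ∠(TG, GF) = 90.00° ✓; |GF| = 4.600 ✗.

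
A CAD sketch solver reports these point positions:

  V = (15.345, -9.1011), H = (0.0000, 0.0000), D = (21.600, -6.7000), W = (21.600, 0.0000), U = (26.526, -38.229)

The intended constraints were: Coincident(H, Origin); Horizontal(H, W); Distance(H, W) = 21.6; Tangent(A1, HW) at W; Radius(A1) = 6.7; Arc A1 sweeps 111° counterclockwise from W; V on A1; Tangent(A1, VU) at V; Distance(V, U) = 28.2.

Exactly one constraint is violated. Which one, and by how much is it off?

Distance(V, U) = 28.2 — off by 3.00.

H = (0.00, 0.00) ✓; H.y = 0.00, W.y = 0.00 ✓; |HW| = 21.60 ✓; ∠(DW, WH) = 90.00° ✓; |DW| = 6.700 ✓; bearing(D→V) − bearing(D→W) = 111.0° ✓; |DV| = 6.700 ✓; ∠(DV, VU) = 90.00° ✓; |VU| = 31.20 ✗.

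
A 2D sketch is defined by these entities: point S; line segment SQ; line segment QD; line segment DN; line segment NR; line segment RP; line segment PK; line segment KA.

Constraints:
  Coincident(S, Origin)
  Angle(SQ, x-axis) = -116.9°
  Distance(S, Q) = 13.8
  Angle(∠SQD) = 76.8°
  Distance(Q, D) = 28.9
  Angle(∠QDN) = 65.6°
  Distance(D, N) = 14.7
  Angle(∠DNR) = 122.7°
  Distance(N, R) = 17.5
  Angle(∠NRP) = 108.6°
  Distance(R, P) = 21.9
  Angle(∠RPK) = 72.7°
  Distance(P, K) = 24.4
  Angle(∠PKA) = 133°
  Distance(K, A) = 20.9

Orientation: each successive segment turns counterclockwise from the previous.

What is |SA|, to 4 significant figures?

34.17

∠RPK = 72.7° gives PK at -23.30° from the x-axis; with |PK| = 24.4, K = (11.04, -24.43). ∠PKA = 133.0° gives KA at 23.70° from the x-axis; with |KA| = 20.9, A = (30.17, -16.03). Then |SA| = |A − S| = 34.17.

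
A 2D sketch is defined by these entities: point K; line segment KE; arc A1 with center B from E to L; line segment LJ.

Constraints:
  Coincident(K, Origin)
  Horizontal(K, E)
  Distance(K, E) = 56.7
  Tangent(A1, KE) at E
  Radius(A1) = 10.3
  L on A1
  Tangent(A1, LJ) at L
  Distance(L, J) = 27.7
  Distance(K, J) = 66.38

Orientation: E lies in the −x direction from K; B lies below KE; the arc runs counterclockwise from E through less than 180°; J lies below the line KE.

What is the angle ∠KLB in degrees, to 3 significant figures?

14.3°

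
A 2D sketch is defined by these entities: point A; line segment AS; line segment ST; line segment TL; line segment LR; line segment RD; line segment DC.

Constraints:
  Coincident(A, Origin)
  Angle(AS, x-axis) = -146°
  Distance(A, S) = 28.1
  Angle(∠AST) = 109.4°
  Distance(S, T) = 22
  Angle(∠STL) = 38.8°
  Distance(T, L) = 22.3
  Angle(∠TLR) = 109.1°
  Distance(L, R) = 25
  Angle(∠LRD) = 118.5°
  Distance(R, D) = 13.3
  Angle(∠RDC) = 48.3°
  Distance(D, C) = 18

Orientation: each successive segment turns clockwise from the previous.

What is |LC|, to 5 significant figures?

15.763

∠LRD = 118.5° gives RD at -130.20° from the x-axis; with |RD| = 13.3, D = (-18.178, -35.191). ∠RDC = 48.3° gives DC at 98.100° from the x-axis; with |DC| = 18.0, C = (-20.714, -17.371). Then |LC| = |C − L| = 15.763.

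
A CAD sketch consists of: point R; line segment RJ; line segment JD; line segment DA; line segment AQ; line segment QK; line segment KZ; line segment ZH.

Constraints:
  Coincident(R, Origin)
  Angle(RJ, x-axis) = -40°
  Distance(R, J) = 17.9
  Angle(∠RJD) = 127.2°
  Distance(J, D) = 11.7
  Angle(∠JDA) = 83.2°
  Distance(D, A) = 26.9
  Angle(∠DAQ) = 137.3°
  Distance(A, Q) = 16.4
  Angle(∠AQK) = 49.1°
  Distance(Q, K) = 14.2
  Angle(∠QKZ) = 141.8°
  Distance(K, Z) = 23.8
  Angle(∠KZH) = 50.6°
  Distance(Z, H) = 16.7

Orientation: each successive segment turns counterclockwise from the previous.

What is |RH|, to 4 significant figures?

26.14

∠QKZ = 141.8° gives KZ at -38.60° from the x-axis; with |KZ| = 23.8, Z = (23.42, -4.622). ∠KZH = 50.6° gives ZH at 90.80° from the x-axis; with |ZH| = 16.7, H = (23.19, 12.08). Then |RH| = |H − R| = 26.14.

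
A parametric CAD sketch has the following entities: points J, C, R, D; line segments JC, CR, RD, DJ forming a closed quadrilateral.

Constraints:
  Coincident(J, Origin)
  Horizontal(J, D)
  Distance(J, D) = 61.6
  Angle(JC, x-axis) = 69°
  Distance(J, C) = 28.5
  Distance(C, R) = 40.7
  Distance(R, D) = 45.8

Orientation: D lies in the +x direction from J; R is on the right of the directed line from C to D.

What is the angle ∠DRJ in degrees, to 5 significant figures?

126.08°

Checks: |CR| = 40.70 ✓; |RD| = 45.80 ✓.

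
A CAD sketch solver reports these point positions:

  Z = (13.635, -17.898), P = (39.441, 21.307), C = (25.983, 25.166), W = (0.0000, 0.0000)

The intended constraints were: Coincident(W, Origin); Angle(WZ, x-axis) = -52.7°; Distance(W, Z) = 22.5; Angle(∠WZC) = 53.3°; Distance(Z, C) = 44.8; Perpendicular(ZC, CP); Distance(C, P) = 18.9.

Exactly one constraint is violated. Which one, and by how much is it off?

Distance(C, P) = 18.9 — off by 4.90.

W = (0.00, 0.00) ✓; WZ at -52.70° ✓; |WZ| = 22.50 ✓; ∠WZC = 53.30° ✓; |ZC| = 44.80 ✓; ∠(ZC, CP) = 90.00° ✓; |CP| = 14.00 ✗.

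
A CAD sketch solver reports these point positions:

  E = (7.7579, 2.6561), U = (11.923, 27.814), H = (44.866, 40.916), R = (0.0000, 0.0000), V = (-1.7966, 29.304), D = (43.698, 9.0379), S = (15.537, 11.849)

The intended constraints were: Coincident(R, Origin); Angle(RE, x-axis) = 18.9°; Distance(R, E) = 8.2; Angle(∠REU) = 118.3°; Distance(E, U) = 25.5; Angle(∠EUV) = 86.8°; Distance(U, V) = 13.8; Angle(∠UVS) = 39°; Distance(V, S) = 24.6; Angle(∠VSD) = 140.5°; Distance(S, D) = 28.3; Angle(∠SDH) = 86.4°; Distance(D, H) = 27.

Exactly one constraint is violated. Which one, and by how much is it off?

Distance(D, H) = 27 — off by 4.90.

R = (0.00, 0.00) ✓; RE at 18.90° ✓; |RE| = 8.200 ✓; ∠REU = 118.3° ✓; |EU| = 25.50 ✓; ∠EUV = 86.80° ✓; |UV| = 13.80 ✓; ∠UVS = 39.00° ✓; |VS| = 24.60 ✓; ∠VSD = 140.5° ✓; |SD| = 28.30 ✓; ∠SDH = 86.40° ✓; |DH| = 31.90 ✗.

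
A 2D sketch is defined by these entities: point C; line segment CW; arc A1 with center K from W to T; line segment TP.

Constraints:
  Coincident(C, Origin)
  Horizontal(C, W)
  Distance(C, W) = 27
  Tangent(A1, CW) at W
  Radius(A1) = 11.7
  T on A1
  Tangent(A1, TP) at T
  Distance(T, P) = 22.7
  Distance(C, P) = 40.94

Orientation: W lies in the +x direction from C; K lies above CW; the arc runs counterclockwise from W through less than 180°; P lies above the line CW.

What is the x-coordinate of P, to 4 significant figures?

19.37

Checks: ∠(KW, WC) = 90.00° ✓; |KT| = 11.70 ✓; ∠(KT, TP) = 90.00° ✓; |TP| = 22.70 ✓; |CP| = 40.94 ✓.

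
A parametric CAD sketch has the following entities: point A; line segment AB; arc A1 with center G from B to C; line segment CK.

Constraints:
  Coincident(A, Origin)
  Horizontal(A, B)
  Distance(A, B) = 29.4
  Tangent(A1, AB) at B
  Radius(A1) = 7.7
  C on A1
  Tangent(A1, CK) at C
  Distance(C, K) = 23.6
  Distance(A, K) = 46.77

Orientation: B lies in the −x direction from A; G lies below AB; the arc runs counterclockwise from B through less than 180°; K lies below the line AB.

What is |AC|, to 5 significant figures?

38.041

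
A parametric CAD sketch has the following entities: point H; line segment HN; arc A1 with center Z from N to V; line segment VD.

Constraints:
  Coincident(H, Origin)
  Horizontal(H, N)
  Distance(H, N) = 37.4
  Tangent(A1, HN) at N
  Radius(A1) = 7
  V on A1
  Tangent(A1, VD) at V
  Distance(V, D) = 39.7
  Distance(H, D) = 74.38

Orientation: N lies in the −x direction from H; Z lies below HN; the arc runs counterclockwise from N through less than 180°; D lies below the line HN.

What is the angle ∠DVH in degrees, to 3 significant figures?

127°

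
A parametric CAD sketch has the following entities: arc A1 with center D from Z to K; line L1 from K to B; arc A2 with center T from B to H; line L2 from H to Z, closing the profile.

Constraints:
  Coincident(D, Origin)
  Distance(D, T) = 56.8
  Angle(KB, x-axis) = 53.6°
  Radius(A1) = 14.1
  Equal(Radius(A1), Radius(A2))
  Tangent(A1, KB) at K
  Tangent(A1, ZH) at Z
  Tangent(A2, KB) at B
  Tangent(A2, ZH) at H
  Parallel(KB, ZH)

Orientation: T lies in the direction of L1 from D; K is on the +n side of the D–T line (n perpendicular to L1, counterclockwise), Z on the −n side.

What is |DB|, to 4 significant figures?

58.52

Tangency of A1 to both parallel lines with radius 14.1 puts K and Z at D ± 14.1·n: K = (-11.35, 8.367), Z = (11.35, -8.367). Equal radii place B and H the same way about T: B = T + 14.1·n = (22.36, 54.09), H = T − 14.1·n = (45.06, 37.35). Then |DB| = |B − D| = 58.52.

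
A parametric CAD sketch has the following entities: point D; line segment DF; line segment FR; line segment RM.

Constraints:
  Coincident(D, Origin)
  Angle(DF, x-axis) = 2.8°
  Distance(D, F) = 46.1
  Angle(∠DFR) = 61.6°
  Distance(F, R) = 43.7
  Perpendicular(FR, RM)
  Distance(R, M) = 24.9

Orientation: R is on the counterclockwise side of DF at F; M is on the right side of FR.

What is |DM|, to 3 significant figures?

69.0

D is at the origin; DF runs at 2.8° with length 46.1, so F = 46.1·(cos 2.8°, sin 2.8°) = (46.0, 2.25). ∠DFR = 61.6°, so FR runs at 2.8° + (180° − 61.6°) = 121° from the x-axis; with |FR| = 43.7, R = F + 43.7·(cos 121°, sin 121°) = (23.4, 39.6). FR is perpendicular to RM; with |RM| = 24.9 on the right of FR, M = R + 24.9·(0.855, 0.518) = (44.7, 52.5). Then |DM| = |M − D| = 69.0.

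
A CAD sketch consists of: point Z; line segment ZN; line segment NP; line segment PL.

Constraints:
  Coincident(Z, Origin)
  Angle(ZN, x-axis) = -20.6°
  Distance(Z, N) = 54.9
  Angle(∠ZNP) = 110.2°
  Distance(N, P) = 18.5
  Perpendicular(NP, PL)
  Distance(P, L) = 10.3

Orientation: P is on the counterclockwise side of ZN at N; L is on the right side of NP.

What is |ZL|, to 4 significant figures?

72.29

Z is at the origin; ZN runs at -20.6° with length 54.9, so N = 54.9·(cos -20.6°, sin -20.6°) = (51.39, -19.32). ∠ZNP = 110.2°, so NP runs at -20.6° + (180° − 110.2°) = 49.20° from the x-axis; with |NP| = 18.5, P = N + 18.5·(cos 49.20°, sin 49.20°) = (63.48, -5.312). NP ⟂ PL; with |PL| = 10.3 on the right of NP, L = P + 10.3·(0.7570, -0.6534) = (71.27, -12.04). Then |ZL| = |L − Z| = 72.29.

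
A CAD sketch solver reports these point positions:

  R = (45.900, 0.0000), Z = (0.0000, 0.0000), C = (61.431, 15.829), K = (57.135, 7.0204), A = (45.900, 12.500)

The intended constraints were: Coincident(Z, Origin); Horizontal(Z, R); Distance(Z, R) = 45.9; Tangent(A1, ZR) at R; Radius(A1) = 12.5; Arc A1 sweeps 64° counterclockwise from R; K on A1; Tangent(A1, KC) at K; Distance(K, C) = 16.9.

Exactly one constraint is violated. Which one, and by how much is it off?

Distance(K, C) = 16.9 — off by 7.10.

Z = (0.00, 0.00) ✓; Z.y = 0.00, R.y = 0.00 ✓; |ZR| = 45.90 ✓; ∠(AR, RZ) = 90.00° ✓; |AR| = 12.50 ✓; bearing(A→K) − bearing(A→R) = 64.00° ✓; |AK| = 12.50 ✓; ∠(AK, KC) = 90.00° ✓; |KC| = 9.800 ✗.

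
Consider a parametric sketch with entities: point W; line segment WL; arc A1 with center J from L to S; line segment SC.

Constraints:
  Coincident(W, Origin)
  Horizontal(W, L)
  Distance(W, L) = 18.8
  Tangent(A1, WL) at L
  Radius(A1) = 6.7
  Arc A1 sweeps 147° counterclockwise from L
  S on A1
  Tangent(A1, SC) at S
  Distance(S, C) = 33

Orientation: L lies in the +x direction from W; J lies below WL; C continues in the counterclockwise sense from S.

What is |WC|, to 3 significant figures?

52.5

W is at the origin; WL is horizontal with |WL| = 18.8 and L on the +x side, so L = (18.8, 0.00). Since A1 is tangent to WL there, JL ⟂ WL, so J = L + (0, -6.7) = (18.8, -6.70). On A1, L sits at bearing 90° from J; a 147° counterclockwise sweep puts S at bearing 237°, so S = J + 6.7·(cos 237°, sin 237°) = (15.2, -12.3). The tangent condition forces JS to be normal to SC, so SC runs along (−sin 237°, cos 237°); with |SC| = 33.0, C = (42.8, -30.3). Then |WC| = |C − W| = 52.5.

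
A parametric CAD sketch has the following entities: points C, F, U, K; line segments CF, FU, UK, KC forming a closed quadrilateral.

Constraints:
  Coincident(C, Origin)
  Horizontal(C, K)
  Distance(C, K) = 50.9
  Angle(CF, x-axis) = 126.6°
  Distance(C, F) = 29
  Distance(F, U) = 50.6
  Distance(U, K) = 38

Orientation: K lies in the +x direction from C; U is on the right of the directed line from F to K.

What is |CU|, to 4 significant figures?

21.80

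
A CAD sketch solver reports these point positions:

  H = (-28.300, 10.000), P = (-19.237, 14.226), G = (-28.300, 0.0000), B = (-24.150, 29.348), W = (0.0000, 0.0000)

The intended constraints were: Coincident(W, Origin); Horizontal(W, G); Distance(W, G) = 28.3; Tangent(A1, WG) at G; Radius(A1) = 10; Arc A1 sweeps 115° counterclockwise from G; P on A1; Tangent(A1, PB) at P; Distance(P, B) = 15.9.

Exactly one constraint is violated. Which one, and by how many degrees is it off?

Tangent(A1, PB) at P — off by 7.00°.

W = (0.00, 0.00) ✓; W.y = 0.00, G.y = 0.00 ✓; |WG| = 28.30 ✓; ∠(HG, GW) = 90.00° ✓; |HG| = 10.00 ✓; bearing(H→P) − bearing(H→G) = 115.0° ✓; |HP| = 10.00 ✓; ∠(HP, PB) = 97.00° ✗; |PB| = 15.90 ✓.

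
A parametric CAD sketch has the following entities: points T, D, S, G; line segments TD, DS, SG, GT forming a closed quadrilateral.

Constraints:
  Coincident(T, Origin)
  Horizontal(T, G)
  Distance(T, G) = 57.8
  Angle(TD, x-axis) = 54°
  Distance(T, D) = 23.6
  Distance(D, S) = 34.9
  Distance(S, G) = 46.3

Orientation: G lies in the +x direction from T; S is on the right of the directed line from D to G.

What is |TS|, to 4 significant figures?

21.30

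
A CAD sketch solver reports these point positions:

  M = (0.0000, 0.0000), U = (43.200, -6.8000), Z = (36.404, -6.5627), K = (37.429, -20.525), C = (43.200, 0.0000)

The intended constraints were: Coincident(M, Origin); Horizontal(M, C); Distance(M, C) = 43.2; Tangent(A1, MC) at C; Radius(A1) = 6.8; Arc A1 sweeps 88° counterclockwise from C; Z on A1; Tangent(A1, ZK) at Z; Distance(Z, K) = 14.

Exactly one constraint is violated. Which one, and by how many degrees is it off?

Tangent(A1, ZK) at Z — off by 6.20°.

M = (0.00, 0.00) ✓; M.y = 0.00, C.y = 0.00 ✓; |MC| = 43.20 ✓; ∠(UC, CM) = 90.00° ✓; |UC| = 6.800 ✓; bearing(U→Z) − bearing(U→C) = 88.00° ✓; |UZ| = 6.800 ✓; ∠(UZ, ZK) = 83.80° ✗; |ZK| = 14.00 ✓.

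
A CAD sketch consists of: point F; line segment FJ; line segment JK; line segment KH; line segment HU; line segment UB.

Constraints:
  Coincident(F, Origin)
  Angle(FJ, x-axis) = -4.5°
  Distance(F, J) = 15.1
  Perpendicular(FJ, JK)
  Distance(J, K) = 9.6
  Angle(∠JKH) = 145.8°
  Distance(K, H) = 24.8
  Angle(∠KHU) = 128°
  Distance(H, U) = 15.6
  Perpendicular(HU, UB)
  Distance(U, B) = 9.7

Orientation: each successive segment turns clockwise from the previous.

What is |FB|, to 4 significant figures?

26.22

F is at the origin; FJ runs at -4.5° with length 15.1, so J = (15.05, -1.185). FJ ⟂ JK, so JK runs at -94.50°; with |JK| = 9.6, K = (14.30, -10.76). ∠JKH = 145.8° gives KH at -128.7° from the x-axis; with |KH| = 24.8, H = (-1.206, -30.11). ∠KHU = 128.0° gives HU at 179.3° from the x-axis; with |HU| = 15.6, U = (-16.80, -29.92). The perpendicularity gives UB at right angles to HU, so UB runs at 89.30°; with |UB| = 9.7, B = (-16.69, -20.22). Then |FB| = |B − F| = 26.22.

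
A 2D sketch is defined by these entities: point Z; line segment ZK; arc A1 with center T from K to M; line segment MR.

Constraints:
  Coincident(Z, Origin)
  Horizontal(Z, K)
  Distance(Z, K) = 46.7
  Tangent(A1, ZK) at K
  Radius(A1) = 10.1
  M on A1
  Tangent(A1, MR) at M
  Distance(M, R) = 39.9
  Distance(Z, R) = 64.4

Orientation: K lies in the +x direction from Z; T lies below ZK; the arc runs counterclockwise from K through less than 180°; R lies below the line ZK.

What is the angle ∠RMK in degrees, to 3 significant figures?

133°

Checks: |TK| = 10.10 ✓; |TM| = 10.10 ✓; ∠(TM, MR) = 90.00° ✓; |MR| = 39.90 ✓; |ZR| = 64.40 ✓.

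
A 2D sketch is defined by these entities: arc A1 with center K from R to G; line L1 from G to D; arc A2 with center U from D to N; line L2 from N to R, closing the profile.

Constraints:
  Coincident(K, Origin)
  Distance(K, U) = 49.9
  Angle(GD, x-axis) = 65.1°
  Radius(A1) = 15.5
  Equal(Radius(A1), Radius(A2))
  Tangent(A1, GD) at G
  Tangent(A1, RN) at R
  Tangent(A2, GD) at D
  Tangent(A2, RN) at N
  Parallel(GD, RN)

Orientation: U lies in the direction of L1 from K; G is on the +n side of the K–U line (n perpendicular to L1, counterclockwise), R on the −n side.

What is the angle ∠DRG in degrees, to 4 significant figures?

58.15°

The slot axis is L1's direction at 65.1°, so u = (cos 65.1°, sin 65.1°) = (0.4210, 0.9070) and n = (−sin 65.1°, cos 65.1°) = (-0.9070, 0.4210). K is at the origin and U lies 49.9 along u from K, so U = 49.9·u = (21.01, 45.26). Tangency of A1 to both parallel lines with radius 15.5 puts G and R at K ± 15.5·n: G = (-14.06, 6.526), R = (14.06, -6.526). Equal radii place D and N the same way about U: D = U + 15.5·n = (6.951, 51.79), N = U − 15.5·n = (35.07, 38.74). Then cos ∠DRG = RD·RG / (|RD||RG|), giving 58.15°.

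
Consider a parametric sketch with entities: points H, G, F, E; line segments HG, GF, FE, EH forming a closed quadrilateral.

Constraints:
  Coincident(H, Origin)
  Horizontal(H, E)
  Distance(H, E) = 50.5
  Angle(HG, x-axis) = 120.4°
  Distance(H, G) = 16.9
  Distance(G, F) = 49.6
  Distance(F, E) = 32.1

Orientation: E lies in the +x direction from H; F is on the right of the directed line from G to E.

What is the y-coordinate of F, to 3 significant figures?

-20.9

H is at the origin; H and E share the same y with |HE| = 50.5 and E in +x, so E = (50.5, 0). HG runs at 120.4° with |HG| = 16.9, so G = (-8.55, 14.6). F is determined by |GF| = 49.6 and |FE| = 32.1 together: it lies at the intersection of circle(G, 49.6) and circle(E, 32.1). With |GE| = 60.8, the foot of the radical line on GE is 42.2 from G and the perpendicular offset is √(49.6² − 42.2²) = 26.1. Taking the right-of-GE solution: F = (26.1, -20.9).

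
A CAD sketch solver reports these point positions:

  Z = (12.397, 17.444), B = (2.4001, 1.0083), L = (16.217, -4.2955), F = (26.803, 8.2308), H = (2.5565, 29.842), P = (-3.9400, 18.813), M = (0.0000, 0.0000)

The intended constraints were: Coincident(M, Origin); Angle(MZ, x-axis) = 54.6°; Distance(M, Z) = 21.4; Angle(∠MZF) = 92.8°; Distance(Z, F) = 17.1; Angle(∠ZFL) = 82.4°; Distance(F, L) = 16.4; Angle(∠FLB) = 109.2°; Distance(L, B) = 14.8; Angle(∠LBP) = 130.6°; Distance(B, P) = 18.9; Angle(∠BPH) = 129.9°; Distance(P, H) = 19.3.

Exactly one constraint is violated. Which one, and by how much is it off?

Distance(P, H) = 19.3 — off by 6.50.

M = (0.00, 0.00) ✓; MZ at 54.60° ✓; |MZ| = 21.40 ✓; ∠MZF = 92.80° ✓; |ZF| = 17.10 ✓; ∠ZFL = 82.40° ✓; |FL| = 16.40 ✓; ∠FLB = 109.2° ✓; |LB| = 14.80 ✓; ∠LBP = 130.6° ✓; |BP| = 18.90 ✓; ∠BPH = 129.9° ✓; |PH| = 12.80 ✗.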